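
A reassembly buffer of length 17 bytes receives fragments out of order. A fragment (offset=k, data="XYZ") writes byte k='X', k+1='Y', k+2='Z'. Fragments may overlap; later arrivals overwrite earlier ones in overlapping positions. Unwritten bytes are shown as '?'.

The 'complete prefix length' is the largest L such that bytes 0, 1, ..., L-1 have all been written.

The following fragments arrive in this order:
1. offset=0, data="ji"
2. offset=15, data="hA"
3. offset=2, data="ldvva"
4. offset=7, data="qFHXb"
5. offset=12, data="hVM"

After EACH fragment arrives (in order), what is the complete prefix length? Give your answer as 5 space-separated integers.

Fragment 1: offset=0 data="ji" -> buffer=ji??????????????? -> prefix_len=2
Fragment 2: offset=15 data="hA" -> buffer=ji?????????????hA -> prefix_len=2
Fragment 3: offset=2 data="ldvva" -> buffer=jildvva????????hA -> prefix_len=7
Fragment 4: offset=7 data="qFHXb" -> buffer=jildvvaqFHXb???hA -> prefix_len=12
Fragment 5: offset=12 data="hVM" -> buffer=jildvvaqFHXbhVMhA -> prefix_len=17

Answer: 2 2 7 12 17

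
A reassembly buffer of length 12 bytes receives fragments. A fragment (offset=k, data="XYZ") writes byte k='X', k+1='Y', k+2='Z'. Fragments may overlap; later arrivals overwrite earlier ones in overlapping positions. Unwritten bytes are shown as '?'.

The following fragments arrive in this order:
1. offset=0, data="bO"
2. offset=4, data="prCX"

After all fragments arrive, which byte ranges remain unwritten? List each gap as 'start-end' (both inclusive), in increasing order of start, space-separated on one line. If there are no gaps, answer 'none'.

Answer: 2-3 8-11

Derivation:
Fragment 1: offset=0 len=2
Fragment 2: offset=4 len=4
Gaps: 2-3 8-11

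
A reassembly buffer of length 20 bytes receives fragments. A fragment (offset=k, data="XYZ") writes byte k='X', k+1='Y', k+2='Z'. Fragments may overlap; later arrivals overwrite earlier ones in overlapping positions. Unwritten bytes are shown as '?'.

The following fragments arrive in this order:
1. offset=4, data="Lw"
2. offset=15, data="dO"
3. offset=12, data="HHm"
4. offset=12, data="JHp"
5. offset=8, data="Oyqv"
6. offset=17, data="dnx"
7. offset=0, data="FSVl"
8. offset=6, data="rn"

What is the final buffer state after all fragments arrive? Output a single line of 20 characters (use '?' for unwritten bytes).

Fragment 1: offset=4 data="Lw" -> buffer=????Lw??????????????
Fragment 2: offset=15 data="dO" -> buffer=????Lw?????????dO???
Fragment 3: offset=12 data="HHm" -> buffer=????Lw??????HHmdO???
Fragment 4: offset=12 data="JHp" -> buffer=????Lw??????JHpdO???
Fragment 5: offset=8 data="Oyqv" -> buffer=????Lw??OyqvJHpdO???
Fragment 6: offset=17 data="dnx" -> buffer=????Lw??OyqvJHpdOdnx
Fragment 7: offset=0 data="FSVl" -> buffer=FSVlLw??OyqvJHpdOdnx
Fragment 8: offset=6 data="rn" -> buffer=FSVlLwrnOyqvJHpdOdnx

Answer: FSVlLwrnOyqvJHpdOdnx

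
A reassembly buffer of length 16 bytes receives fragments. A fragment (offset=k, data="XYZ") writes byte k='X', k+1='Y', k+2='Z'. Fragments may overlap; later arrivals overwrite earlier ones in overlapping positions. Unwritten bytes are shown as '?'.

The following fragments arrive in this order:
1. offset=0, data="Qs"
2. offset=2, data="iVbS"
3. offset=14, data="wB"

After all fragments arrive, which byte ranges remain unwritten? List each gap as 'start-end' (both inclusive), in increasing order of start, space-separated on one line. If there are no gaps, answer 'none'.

Fragment 1: offset=0 len=2
Fragment 2: offset=2 len=4
Fragment 3: offset=14 len=2
Gaps: 6-13

Answer: 6-13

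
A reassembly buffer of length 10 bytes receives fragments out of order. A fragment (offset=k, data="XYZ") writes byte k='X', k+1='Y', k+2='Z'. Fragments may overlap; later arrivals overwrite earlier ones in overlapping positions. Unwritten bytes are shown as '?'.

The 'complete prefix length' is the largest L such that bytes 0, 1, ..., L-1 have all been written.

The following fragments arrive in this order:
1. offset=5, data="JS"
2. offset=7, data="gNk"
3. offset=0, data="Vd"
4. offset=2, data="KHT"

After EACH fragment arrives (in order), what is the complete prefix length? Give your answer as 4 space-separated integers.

Answer: 0 0 2 10

Derivation:
Fragment 1: offset=5 data="JS" -> buffer=?????JS??? -> prefix_len=0
Fragment 2: offset=7 data="gNk" -> buffer=?????JSgNk -> prefix_len=0
Fragment 3: offset=0 data="Vd" -> buffer=Vd???JSgNk -> prefix_len=2
Fragment 4: offset=2 data="KHT" -> buffer=VdKHTJSgNk -> prefix_len=10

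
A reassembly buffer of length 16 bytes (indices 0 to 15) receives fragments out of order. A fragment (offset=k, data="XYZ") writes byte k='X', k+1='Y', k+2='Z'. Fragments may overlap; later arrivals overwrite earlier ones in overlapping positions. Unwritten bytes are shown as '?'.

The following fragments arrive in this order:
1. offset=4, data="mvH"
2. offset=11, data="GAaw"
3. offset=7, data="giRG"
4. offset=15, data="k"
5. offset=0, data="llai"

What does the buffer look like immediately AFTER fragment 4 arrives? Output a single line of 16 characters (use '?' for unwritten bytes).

Fragment 1: offset=4 data="mvH" -> buffer=????mvH?????????
Fragment 2: offset=11 data="GAaw" -> buffer=????mvH????GAaw?
Fragment 3: offset=7 data="giRG" -> buffer=????mvHgiRGGAaw?
Fragment 4: offset=15 data="k" -> buffer=????mvHgiRGGAawk

Answer: ????mvHgiRGGAawk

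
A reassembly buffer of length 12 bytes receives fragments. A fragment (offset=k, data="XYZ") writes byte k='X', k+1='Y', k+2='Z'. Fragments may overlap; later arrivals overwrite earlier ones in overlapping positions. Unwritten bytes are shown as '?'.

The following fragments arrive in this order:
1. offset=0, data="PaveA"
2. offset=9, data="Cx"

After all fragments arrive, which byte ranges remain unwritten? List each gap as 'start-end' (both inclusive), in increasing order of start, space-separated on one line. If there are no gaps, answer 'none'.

Fragment 1: offset=0 len=5
Fragment 2: offset=9 len=2
Gaps: 5-8 11-11

Answer: 5-8 11-11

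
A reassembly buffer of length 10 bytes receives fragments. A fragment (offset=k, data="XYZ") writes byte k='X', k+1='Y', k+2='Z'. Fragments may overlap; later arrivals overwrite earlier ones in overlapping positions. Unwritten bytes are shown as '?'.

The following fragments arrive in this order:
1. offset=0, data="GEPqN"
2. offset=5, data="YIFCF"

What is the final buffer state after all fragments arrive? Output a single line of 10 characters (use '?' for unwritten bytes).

Fragment 1: offset=0 data="GEPqN" -> buffer=GEPqN?????
Fragment 2: offset=5 data="YIFCF" -> buffer=GEPqNYIFCF

Answer: GEPqNYIFCF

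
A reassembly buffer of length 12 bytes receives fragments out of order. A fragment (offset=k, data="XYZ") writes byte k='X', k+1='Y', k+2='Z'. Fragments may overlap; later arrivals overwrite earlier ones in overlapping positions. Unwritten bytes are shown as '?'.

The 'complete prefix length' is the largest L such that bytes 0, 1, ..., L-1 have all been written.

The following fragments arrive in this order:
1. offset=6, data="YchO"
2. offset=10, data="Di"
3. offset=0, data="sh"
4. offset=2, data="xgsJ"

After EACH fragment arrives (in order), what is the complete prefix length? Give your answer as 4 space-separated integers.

Fragment 1: offset=6 data="YchO" -> buffer=??????YchO?? -> prefix_len=0
Fragment 2: offset=10 data="Di" -> buffer=??????YchODi -> prefix_len=0
Fragment 3: offset=0 data="sh" -> buffer=sh????YchODi -> prefix_len=2
Fragment 4: offset=2 data="xgsJ" -> buffer=shxgsJYchODi -> prefix_len=12

Answer: 0 0 2 12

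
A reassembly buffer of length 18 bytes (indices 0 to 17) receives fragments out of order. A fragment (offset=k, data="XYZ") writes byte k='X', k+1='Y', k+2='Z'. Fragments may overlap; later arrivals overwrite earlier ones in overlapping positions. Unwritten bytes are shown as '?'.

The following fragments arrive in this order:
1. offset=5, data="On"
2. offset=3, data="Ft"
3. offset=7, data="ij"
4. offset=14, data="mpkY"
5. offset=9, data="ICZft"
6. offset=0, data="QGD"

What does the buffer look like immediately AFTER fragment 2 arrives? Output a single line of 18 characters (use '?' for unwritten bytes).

Fragment 1: offset=5 data="On" -> buffer=?????On???????????
Fragment 2: offset=3 data="Ft" -> buffer=???FtOn???????????

Answer: ???FtOn???????????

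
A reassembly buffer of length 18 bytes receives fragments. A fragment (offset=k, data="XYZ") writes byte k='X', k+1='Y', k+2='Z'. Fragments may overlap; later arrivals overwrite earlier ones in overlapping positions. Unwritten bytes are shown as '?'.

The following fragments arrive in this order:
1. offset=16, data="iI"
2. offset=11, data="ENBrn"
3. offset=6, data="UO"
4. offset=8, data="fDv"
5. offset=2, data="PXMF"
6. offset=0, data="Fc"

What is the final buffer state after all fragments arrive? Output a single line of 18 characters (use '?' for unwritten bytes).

Fragment 1: offset=16 data="iI" -> buffer=????????????????iI
Fragment 2: offset=11 data="ENBrn" -> buffer=???????????ENBrniI
Fragment 3: offset=6 data="UO" -> buffer=??????UO???ENBrniI
Fragment 4: offset=8 data="fDv" -> buffer=??????UOfDvENBrniI
Fragment 5: offset=2 data="PXMF" -> buffer=??PXMFUOfDvENBrniI
Fragment 6: offset=0 data="Fc" -> buffer=FcPXMFUOfDvENBrniI

Answer: FcPXMFUOfDvENBrniI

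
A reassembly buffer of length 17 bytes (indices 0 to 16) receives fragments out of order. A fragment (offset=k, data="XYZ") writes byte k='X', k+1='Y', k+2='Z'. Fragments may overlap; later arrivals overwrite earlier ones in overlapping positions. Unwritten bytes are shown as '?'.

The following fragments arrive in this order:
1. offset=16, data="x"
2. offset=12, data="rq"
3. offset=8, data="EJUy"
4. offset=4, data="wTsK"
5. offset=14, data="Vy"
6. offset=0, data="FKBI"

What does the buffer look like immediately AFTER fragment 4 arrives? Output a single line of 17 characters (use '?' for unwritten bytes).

Fragment 1: offset=16 data="x" -> buffer=????????????????x
Fragment 2: offset=12 data="rq" -> buffer=????????????rq??x
Fragment 3: offset=8 data="EJUy" -> buffer=????????EJUyrq??x
Fragment 4: offset=4 data="wTsK" -> buffer=????wTsKEJUyrq??x

Answer: ????wTsKEJUyrq??x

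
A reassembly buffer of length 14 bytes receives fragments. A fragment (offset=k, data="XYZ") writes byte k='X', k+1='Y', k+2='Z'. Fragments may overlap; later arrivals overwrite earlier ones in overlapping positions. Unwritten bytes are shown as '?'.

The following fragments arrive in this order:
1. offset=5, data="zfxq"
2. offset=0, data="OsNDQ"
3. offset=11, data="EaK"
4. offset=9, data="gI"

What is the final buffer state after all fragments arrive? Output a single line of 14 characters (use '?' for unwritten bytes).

Answer: OsNDQzfxqgIEaK

Derivation:
Fragment 1: offset=5 data="zfxq" -> buffer=?????zfxq?????
Fragment 2: offset=0 data="OsNDQ" -> buffer=OsNDQzfxq?????
Fragment 3: offset=11 data="EaK" -> buffer=OsNDQzfxq??EaK
Fragment 4: offset=9 data="gI" -> buffer=OsNDQzfxqgIEaK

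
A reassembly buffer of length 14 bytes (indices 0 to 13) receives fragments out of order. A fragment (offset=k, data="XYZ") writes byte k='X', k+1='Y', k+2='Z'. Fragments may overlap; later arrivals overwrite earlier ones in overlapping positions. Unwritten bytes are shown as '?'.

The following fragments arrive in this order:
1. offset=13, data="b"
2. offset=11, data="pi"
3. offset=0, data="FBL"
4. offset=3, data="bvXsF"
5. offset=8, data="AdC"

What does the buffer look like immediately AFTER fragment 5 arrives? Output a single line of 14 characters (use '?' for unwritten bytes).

Answer: FBLbvXsFAdCpib

Derivation:
Fragment 1: offset=13 data="b" -> buffer=?????????????b
Fragment 2: offset=11 data="pi" -> buffer=???????????pib
Fragment 3: offset=0 data="FBL" -> buffer=FBL????????pib
Fragment 4: offset=3 data="bvXsF" -> buffer=FBLbvXsF???pib
Fragment 5: offset=8 data="AdC" -> buffer=FBLbvXsFAdCpib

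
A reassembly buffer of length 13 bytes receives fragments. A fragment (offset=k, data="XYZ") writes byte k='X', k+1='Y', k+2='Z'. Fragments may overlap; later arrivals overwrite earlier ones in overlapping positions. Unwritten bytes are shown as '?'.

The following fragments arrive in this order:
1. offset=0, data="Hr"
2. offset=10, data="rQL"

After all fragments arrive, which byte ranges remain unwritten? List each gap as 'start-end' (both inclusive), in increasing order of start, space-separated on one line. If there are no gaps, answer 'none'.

Answer: 2-9

Derivation:
Fragment 1: offset=0 len=2
Fragment 2: offset=10 len=3
Gaps: 2-9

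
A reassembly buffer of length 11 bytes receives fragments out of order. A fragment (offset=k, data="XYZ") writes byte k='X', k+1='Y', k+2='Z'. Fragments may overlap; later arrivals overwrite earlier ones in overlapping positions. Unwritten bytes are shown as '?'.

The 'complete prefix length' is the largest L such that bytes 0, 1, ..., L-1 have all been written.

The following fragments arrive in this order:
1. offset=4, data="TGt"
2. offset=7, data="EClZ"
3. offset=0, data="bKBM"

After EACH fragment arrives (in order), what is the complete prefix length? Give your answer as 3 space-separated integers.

Fragment 1: offset=4 data="TGt" -> buffer=????TGt???? -> prefix_len=0
Fragment 2: offset=7 data="EClZ" -> buffer=????TGtEClZ -> prefix_len=0
Fragment 3: offset=0 data="bKBM" -> buffer=bKBMTGtEClZ -> prefix_len=11

Answer: 0 0 11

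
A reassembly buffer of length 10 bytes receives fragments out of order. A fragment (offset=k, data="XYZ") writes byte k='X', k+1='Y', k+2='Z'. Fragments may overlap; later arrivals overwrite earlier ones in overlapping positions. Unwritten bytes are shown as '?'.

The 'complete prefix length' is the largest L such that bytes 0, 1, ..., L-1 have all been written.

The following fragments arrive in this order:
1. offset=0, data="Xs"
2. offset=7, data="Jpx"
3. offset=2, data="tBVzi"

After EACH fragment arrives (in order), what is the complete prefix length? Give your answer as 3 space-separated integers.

Fragment 1: offset=0 data="Xs" -> buffer=Xs???????? -> prefix_len=2
Fragment 2: offset=7 data="Jpx" -> buffer=Xs?????Jpx -> prefix_len=2
Fragment 3: offset=2 data="tBVzi" -> buffer=XstBVziJpx -> prefix_len=10

Answer: 2 2 10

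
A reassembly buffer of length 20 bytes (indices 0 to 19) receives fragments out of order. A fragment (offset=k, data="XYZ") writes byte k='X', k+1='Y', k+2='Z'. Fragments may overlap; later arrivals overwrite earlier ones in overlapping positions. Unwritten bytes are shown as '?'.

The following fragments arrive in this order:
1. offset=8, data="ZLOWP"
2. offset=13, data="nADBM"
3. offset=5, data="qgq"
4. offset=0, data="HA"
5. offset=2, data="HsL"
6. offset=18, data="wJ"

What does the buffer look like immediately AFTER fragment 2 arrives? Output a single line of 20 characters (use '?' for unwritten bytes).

Fragment 1: offset=8 data="ZLOWP" -> buffer=????????ZLOWP???????
Fragment 2: offset=13 data="nADBM" -> buffer=????????ZLOWPnADBM??

Answer: ????????ZLOWPnADBM??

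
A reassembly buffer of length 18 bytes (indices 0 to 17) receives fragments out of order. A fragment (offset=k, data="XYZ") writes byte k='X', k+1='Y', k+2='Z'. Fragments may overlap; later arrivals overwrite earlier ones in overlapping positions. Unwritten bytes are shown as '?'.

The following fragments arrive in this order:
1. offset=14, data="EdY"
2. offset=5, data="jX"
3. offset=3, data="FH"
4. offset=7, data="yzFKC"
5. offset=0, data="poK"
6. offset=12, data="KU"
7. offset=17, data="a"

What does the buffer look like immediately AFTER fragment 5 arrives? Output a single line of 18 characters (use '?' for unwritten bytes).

Answer: poKFHjXyzFKC??EdY?

Derivation:
Fragment 1: offset=14 data="EdY" -> buffer=??????????????EdY?
Fragment 2: offset=5 data="jX" -> buffer=?????jX???????EdY?
Fragment 3: offset=3 data="FH" -> buffer=???FHjX???????EdY?
Fragment 4: offset=7 data="yzFKC" -> buffer=???FHjXyzFKC??EdY?
Fragment 5: offset=0 data="poK" -> buffer=poKFHjXyzFKC??EdY?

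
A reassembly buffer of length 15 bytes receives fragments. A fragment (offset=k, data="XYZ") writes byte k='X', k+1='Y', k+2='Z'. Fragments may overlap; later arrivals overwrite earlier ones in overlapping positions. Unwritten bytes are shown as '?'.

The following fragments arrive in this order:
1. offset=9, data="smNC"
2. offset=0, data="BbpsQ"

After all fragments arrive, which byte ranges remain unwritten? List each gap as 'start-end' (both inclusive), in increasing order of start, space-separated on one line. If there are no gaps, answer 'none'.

Fragment 1: offset=9 len=4
Fragment 2: offset=0 len=5
Gaps: 5-8 13-14

Answer: 5-8 13-14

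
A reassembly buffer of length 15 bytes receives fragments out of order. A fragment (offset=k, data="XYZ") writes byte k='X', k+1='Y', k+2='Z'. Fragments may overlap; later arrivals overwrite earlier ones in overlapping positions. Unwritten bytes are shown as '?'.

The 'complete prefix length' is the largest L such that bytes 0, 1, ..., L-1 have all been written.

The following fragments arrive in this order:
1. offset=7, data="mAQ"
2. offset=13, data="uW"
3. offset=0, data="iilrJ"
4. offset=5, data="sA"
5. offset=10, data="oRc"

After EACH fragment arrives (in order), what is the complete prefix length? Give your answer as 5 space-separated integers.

Answer: 0 0 5 10 15

Derivation:
Fragment 1: offset=7 data="mAQ" -> buffer=???????mAQ????? -> prefix_len=0
Fragment 2: offset=13 data="uW" -> buffer=???????mAQ???uW -> prefix_len=0
Fragment 3: offset=0 data="iilrJ" -> buffer=iilrJ??mAQ???uW -> prefix_len=5
Fragment 4: offset=5 data="sA" -> buffer=iilrJsAmAQ???uW -> prefix_len=10
Fragment 5: offset=10 data="oRc" -> buffer=iilrJsAmAQoRcuW -> prefix_len=15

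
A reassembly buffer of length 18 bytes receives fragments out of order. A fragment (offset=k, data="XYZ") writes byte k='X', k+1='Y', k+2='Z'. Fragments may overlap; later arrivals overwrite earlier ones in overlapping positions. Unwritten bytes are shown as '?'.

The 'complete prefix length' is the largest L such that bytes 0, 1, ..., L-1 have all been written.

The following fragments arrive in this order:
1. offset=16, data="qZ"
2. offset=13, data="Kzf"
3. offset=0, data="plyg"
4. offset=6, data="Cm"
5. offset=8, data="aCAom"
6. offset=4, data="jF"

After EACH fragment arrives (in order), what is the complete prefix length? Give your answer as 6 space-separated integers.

Answer: 0 0 4 4 4 18

Derivation:
Fragment 1: offset=16 data="qZ" -> buffer=????????????????qZ -> prefix_len=0
Fragment 2: offset=13 data="Kzf" -> buffer=?????????????KzfqZ -> prefix_len=0
Fragment 3: offset=0 data="plyg" -> buffer=plyg?????????KzfqZ -> prefix_len=4
Fragment 4: offset=6 data="Cm" -> buffer=plyg??Cm?????KzfqZ -> prefix_len=4
Fragment 5: offset=8 data="aCAom" -> buffer=plyg??CmaCAomKzfqZ -> prefix_len=4
Fragment 6: offset=4 data="jF" -> buffer=plygjFCmaCAomKzfqZ -> prefix_len=18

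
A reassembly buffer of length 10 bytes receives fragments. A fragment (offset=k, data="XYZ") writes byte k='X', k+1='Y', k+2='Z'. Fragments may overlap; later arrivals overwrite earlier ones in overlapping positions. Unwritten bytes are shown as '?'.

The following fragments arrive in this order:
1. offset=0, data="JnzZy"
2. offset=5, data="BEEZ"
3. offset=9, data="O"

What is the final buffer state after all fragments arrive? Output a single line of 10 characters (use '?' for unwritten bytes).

Fragment 1: offset=0 data="JnzZy" -> buffer=JnzZy?????
Fragment 2: offset=5 data="BEEZ" -> buffer=JnzZyBEEZ?
Fragment 3: offset=9 data="O" -> buffer=JnzZyBEEZO

Answer: JnzZyBEEZO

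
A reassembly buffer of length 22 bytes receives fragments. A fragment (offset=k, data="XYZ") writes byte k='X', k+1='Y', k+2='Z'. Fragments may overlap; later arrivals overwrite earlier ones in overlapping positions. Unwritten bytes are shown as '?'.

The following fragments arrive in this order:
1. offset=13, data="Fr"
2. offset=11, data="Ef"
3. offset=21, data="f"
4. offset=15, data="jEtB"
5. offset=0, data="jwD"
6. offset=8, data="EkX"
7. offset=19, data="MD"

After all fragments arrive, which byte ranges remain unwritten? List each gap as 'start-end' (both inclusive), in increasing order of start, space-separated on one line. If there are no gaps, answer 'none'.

Answer: 3-7

Derivation:
Fragment 1: offset=13 len=2
Fragment 2: offset=11 len=2
Fragment 3: offset=21 len=1
Fragment 4: offset=15 len=4
Fragment 5: offset=0 len=3
Fragment 6: offset=8 len=3
Fragment 7: offset=19 len=2
Gaps: 3-7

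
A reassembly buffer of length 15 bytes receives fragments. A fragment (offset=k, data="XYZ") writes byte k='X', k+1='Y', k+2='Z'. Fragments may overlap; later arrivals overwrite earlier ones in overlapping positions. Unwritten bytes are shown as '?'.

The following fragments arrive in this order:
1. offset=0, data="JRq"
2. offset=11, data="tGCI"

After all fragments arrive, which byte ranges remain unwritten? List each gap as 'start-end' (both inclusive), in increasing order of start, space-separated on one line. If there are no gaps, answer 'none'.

Answer: 3-10

Derivation:
Fragment 1: offset=0 len=3
Fragment 2: offset=11 len=4
Gaps: 3-10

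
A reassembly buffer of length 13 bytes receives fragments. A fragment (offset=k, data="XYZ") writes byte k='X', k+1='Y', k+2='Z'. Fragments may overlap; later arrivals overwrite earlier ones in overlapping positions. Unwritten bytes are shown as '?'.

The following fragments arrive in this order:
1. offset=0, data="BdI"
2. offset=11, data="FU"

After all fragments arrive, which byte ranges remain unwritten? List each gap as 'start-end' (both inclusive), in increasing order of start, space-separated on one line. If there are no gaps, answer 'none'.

Fragment 1: offset=0 len=3
Fragment 2: offset=11 len=2
Gaps: 3-10

Answer: 3-10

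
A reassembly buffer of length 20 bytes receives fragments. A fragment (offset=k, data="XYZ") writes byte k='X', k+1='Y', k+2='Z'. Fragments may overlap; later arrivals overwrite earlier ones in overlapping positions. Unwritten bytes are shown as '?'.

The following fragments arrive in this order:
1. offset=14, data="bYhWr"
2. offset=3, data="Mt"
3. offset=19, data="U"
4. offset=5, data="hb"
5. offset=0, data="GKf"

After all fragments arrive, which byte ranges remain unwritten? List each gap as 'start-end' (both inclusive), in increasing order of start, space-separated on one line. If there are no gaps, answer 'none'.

Answer: 7-13

Derivation:
Fragment 1: offset=14 len=5
Fragment 2: offset=3 len=2
Fragment 3: offset=19 len=1
Fragment 4: offset=5 len=2
Fragment 5: offset=0 len=3
Gaps: 7-13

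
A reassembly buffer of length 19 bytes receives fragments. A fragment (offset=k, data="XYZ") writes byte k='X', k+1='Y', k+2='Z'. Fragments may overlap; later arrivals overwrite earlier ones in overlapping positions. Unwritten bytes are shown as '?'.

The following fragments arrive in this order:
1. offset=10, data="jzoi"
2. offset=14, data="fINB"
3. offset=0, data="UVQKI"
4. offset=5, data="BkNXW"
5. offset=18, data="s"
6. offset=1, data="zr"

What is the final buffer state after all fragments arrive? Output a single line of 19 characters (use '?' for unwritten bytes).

Answer: UzrKIBkNXWjzoifINBs

Derivation:
Fragment 1: offset=10 data="jzoi" -> buffer=??????????jzoi?????
Fragment 2: offset=14 data="fINB" -> buffer=??????????jzoifINB?
Fragment 3: offset=0 data="UVQKI" -> buffer=UVQKI?????jzoifINB?
Fragment 4: offset=5 data="BkNXW" -> buffer=UVQKIBkNXWjzoifINB?
Fragment 5: offset=18 data="s" -> buffer=UVQKIBkNXWjzoifINBs
Fragment 6: offset=1 data="zr" -> buffer=UzrKIBkNXWjzoifINBs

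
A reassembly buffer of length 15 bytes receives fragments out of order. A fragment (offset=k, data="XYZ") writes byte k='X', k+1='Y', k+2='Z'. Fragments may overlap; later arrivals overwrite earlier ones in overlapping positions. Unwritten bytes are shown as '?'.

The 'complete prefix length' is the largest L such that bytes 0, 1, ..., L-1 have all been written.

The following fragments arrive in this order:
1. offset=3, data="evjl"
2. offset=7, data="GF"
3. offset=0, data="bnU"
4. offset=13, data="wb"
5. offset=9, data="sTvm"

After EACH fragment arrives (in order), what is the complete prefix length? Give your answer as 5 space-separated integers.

Answer: 0 0 9 9 15

Derivation:
Fragment 1: offset=3 data="evjl" -> buffer=???evjl???????? -> prefix_len=0
Fragment 2: offset=7 data="GF" -> buffer=???evjlGF?????? -> prefix_len=0
Fragment 3: offset=0 data="bnU" -> buffer=bnUevjlGF?????? -> prefix_len=9
Fragment 4: offset=13 data="wb" -> buffer=bnUevjlGF????wb -> prefix_len=9
Fragment 5: offset=9 data="sTvm" -> buffer=bnUevjlGFsTvmwb -> prefix_len=15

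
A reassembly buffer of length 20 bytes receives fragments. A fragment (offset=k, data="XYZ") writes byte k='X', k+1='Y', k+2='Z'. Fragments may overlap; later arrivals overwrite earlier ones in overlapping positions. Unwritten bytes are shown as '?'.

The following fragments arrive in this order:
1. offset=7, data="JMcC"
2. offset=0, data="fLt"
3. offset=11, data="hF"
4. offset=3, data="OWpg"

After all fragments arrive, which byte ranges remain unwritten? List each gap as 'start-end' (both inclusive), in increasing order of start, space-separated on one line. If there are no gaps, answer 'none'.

Answer: 13-19

Derivation:
Fragment 1: offset=7 len=4
Fragment 2: offset=0 len=3
Fragment 3: offset=11 len=2
Fragment 4: offset=3 len=4
Gaps: 13-19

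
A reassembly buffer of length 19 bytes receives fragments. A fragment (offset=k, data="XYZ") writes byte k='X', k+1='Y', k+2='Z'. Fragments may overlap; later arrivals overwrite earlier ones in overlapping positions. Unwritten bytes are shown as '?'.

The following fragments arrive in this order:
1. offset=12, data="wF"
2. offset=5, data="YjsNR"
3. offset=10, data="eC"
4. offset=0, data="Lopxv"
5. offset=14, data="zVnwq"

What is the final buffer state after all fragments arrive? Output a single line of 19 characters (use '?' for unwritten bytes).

Fragment 1: offset=12 data="wF" -> buffer=????????????wF?????
Fragment 2: offset=5 data="YjsNR" -> buffer=?????YjsNR??wF?????
Fragment 3: offset=10 data="eC" -> buffer=?????YjsNReCwF?????
Fragment 4: offset=0 data="Lopxv" -> buffer=LopxvYjsNReCwF?????
Fragment 5: offset=14 data="zVnwq" -> buffer=LopxvYjsNReCwFzVnwq

Answer: LopxvYjsNReCwFzVnwq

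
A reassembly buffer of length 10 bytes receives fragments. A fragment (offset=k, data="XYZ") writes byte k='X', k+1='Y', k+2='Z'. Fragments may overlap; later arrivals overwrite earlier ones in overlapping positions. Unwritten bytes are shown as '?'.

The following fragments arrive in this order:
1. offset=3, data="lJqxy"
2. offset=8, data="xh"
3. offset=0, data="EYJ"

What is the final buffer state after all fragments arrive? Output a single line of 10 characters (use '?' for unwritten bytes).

Answer: EYJlJqxyxh

Derivation:
Fragment 1: offset=3 data="lJqxy" -> buffer=???lJqxy??
Fragment 2: offset=8 data="xh" -> buffer=???lJqxyxh
Fragment 3: offset=0 data="EYJ" -> buffer=EYJlJqxyxh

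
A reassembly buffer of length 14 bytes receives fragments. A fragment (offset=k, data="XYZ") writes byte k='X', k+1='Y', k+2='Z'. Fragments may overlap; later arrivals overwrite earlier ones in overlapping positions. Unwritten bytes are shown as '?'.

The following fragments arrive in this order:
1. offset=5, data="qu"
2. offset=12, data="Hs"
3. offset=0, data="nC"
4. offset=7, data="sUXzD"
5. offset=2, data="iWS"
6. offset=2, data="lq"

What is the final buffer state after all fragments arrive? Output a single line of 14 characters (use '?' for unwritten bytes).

Answer: nClqSqusUXzDHs

Derivation:
Fragment 1: offset=5 data="qu" -> buffer=?????qu???????
Fragment 2: offset=12 data="Hs" -> buffer=?????qu?????Hs
Fragment 3: offset=0 data="nC" -> buffer=nC???qu?????Hs
Fragment 4: offset=7 data="sUXzD" -> buffer=nC???qusUXzDHs
Fragment 5: offset=2 data="iWS" -> buffer=nCiWSqusUXzDHs
Fragment 6: offset=2 data="lq" -> buffer=nClqSqusUXzDHs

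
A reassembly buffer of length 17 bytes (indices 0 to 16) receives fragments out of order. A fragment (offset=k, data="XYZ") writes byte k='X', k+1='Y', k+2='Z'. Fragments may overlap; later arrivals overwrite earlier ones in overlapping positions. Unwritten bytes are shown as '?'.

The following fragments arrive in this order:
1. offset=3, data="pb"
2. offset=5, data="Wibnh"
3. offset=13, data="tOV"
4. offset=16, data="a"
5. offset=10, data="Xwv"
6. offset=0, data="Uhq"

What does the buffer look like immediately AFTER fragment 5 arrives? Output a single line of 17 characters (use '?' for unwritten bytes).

Fragment 1: offset=3 data="pb" -> buffer=???pb????????????
Fragment 2: offset=5 data="Wibnh" -> buffer=???pbWibnh???????
Fragment 3: offset=13 data="tOV" -> buffer=???pbWibnh???tOV?
Fragment 4: offset=16 data="a" -> buffer=???pbWibnh???tOVa
Fragment 5: offset=10 data="Xwv" -> buffer=???pbWibnhXwvtOVa

Answer: ???pbWibnhXwvtOVa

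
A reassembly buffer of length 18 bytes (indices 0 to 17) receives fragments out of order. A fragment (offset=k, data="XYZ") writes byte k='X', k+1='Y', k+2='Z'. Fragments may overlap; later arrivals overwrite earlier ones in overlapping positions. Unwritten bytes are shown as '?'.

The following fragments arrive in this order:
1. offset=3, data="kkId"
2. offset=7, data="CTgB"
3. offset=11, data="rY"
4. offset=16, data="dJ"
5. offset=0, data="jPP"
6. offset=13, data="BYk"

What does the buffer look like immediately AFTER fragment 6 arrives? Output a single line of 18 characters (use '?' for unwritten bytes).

Answer: jPPkkIdCTgBrYBYkdJ

Derivation:
Fragment 1: offset=3 data="kkId" -> buffer=???kkId???????????
Fragment 2: offset=7 data="CTgB" -> buffer=???kkIdCTgB???????
Fragment 3: offset=11 data="rY" -> buffer=???kkIdCTgBrY?????
Fragment 4: offset=16 data="dJ" -> buffer=???kkIdCTgBrY???dJ
Fragment 5: offset=0 data="jPP" -> buffer=jPPkkIdCTgBrY???dJ
Fragment 6: offset=13 data="BYk" -> buffer=jPPkkIdCTgBrYBYkdJ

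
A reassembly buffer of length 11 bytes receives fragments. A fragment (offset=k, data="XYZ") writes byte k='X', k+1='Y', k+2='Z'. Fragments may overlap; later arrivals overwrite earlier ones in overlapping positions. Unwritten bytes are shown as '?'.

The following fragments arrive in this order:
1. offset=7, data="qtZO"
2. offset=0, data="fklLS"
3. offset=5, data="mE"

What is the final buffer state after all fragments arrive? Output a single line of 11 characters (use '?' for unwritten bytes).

Fragment 1: offset=7 data="qtZO" -> buffer=???????qtZO
Fragment 2: offset=0 data="fklLS" -> buffer=fklLS??qtZO
Fragment 3: offset=5 data="mE" -> buffer=fklLSmEqtZO

Answer: fklLSmEqtZO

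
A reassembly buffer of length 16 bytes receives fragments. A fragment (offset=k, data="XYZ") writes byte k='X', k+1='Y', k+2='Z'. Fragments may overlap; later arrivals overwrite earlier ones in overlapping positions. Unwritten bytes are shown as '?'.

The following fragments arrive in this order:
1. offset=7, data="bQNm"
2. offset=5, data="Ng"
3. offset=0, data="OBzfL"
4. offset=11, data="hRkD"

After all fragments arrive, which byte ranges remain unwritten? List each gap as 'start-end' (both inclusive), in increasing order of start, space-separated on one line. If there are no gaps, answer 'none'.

Answer: 15-15

Derivation:
Fragment 1: offset=7 len=4
Fragment 2: offset=5 len=2
Fragment 3: offset=0 len=5
Fragment 4: offset=11 len=4
Gaps: 15-15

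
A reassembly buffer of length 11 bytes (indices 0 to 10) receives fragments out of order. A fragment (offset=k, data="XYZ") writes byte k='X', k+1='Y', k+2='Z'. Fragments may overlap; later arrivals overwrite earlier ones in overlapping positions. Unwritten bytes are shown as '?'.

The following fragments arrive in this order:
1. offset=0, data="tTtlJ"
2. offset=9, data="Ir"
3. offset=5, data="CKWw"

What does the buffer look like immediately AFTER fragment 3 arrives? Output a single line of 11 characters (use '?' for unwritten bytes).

Answer: tTtlJCKWwIr

Derivation:
Fragment 1: offset=0 data="tTtlJ" -> buffer=tTtlJ??????
Fragment 2: offset=9 data="Ir" -> buffer=tTtlJ????Ir
Fragment 3: offset=5 data="CKWw" -> buffer=tTtlJCKWwIr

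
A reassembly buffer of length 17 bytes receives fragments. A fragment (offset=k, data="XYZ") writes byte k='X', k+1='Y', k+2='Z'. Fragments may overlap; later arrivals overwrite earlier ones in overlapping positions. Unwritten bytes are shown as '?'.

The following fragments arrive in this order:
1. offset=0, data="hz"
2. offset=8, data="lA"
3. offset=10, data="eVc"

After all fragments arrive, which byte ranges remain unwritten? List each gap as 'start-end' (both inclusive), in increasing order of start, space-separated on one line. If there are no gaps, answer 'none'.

Answer: 2-7 13-16

Derivation:
Fragment 1: offset=0 len=2
Fragment 2: offset=8 len=2
Fragment 3: offset=10 len=3
Gaps: 2-7 13-16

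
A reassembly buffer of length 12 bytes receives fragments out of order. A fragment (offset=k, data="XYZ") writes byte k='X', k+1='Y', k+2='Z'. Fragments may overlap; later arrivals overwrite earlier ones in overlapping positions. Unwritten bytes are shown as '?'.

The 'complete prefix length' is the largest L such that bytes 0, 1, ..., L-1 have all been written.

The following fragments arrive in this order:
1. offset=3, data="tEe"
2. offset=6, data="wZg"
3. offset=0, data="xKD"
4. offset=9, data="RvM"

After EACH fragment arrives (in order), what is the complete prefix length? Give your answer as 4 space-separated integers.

Answer: 0 0 9 12

Derivation:
Fragment 1: offset=3 data="tEe" -> buffer=???tEe?????? -> prefix_len=0
Fragment 2: offset=6 data="wZg" -> buffer=???tEewZg??? -> prefix_len=0
Fragment 3: offset=0 data="xKD" -> buffer=xKDtEewZg??? -> prefix_len=9
Fragment 4: offset=9 data="RvM" -> buffer=xKDtEewZgRvM -> prefix_len=12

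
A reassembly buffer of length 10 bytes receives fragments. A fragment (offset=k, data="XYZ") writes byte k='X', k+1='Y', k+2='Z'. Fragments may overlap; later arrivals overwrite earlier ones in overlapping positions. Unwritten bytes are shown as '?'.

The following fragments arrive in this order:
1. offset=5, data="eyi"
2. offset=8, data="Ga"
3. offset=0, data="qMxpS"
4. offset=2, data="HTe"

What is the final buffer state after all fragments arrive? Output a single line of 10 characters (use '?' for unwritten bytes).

Fragment 1: offset=5 data="eyi" -> buffer=?????eyi??
Fragment 2: offset=8 data="Ga" -> buffer=?????eyiGa
Fragment 3: offset=0 data="qMxpS" -> buffer=qMxpSeyiGa
Fragment 4: offset=2 data="HTe" -> buffer=qMHTeeyiGa

Answer: qMHTeeyiGa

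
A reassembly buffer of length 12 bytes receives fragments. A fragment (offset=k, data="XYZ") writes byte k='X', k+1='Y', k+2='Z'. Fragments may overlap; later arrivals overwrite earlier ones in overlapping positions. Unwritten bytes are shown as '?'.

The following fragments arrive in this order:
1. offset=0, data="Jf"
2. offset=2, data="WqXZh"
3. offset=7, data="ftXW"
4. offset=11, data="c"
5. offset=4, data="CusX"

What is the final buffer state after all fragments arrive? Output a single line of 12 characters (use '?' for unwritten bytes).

Answer: JfWqCusXtXWc

Derivation:
Fragment 1: offset=0 data="Jf" -> buffer=Jf??????????
Fragment 2: offset=2 data="WqXZh" -> buffer=JfWqXZh?????
Fragment 3: offset=7 data="ftXW" -> buffer=JfWqXZhftXW?
Fragment 4: offset=11 data="c" -> buffer=JfWqXZhftXWc
Fragment 5: offset=4 data="CusX" -> buffer=JfWqCusXtXWc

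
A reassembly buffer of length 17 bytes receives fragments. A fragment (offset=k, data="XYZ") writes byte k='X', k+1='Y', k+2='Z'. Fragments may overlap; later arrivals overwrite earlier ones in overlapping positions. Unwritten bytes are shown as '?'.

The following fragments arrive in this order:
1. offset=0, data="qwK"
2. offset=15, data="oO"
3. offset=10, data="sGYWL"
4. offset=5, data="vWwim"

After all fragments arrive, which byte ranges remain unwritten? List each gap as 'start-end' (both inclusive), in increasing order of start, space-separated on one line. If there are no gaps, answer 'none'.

Answer: 3-4

Derivation:
Fragment 1: offset=0 len=3
Fragment 2: offset=15 len=2
Fragment 3: offset=10 len=5
Fragment 4: offset=5 len=5
Gaps: 3-4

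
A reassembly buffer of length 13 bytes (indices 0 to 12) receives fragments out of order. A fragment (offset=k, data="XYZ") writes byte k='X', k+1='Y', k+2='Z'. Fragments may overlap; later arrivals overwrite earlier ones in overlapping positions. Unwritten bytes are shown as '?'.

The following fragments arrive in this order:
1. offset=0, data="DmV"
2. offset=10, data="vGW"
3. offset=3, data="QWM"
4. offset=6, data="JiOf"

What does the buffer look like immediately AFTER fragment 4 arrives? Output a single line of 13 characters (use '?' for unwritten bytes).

Answer: DmVQWMJiOfvGW

Derivation:
Fragment 1: offset=0 data="DmV" -> buffer=DmV??????????
Fragment 2: offset=10 data="vGW" -> buffer=DmV???????vGW
Fragment 3: offset=3 data="QWM" -> buffer=DmVQWM????vGW
Fragment 4: offset=6 data="JiOf" -> buffer=DmVQWMJiOfvGW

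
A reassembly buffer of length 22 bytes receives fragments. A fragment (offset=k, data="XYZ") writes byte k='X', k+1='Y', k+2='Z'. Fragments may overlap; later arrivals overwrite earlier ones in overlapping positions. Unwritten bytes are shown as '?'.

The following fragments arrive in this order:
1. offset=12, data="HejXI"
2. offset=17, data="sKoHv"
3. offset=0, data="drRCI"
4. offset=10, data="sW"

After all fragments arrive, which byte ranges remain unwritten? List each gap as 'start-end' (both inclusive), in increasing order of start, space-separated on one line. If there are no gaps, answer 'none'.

Answer: 5-9

Derivation:
Fragment 1: offset=12 len=5
Fragment 2: offset=17 len=5
Fragment 3: offset=0 len=5
Fragment 4: offset=10 len=2
Gaps: 5-9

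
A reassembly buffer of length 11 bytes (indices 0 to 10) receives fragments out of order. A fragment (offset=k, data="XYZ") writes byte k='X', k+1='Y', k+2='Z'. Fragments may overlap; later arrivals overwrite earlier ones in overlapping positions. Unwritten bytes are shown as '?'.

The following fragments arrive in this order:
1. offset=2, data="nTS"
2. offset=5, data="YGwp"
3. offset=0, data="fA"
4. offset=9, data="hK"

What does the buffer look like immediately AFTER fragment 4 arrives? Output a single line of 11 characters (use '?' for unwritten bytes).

Answer: fAnTSYGwphK

Derivation:
Fragment 1: offset=2 data="nTS" -> buffer=??nTS??????
Fragment 2: offset=5 data="YGwp" -> buffer=??nTSYGwp??
Fragment 3: offset=0 data="fA" -> buffer=fAnTSYGwp??
Fragment 4: offset=9 data="hK" -> buffer=fAnTSYGwphK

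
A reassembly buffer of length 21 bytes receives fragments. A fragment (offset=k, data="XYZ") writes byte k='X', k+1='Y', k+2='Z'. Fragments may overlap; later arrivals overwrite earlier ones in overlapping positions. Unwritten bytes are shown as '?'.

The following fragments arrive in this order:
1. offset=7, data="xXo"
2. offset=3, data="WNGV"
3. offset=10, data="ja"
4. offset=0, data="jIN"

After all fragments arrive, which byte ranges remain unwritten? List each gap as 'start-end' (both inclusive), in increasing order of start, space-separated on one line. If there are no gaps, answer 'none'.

Fragment 1: offset=7 len=3
Fragment 2: offset=3 len=4
Fragment 3: offset=10 len=2
Fragment 4: offset=0 len=3
Gaps: 12-20

Answer: 12-20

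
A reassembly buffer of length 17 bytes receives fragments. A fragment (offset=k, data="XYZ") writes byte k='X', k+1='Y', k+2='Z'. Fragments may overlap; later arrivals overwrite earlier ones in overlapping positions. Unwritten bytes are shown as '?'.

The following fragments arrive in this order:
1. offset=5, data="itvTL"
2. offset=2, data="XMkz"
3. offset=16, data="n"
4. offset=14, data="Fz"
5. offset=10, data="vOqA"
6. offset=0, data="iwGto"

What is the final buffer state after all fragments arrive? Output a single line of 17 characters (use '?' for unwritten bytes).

Answer: iwGtoztvTLvOqAFzn

Derivation:
Fragment 1: offset=5 data="itvTL" -> buffer=?????itvTL???????
Fragment 2: offset=2 data="XMkz" -> buffer=??XMkztvTL???????
Fragment 3: offset=16 data="n" -> buffer=??XMkztvTL??????n
Fragment 4: offset=14 data="Fz" -> buffer=??XMkztvTL????Fzn
Fragment 5: offset=10 data="vOqA" -> buffer=??XMkztvTLvOqAFzn
Fragment 6: offset=0 data="iwGto" -> buffer=iwGtoztvTLvOqAFzn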